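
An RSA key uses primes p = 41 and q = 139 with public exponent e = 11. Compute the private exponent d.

3011

φ(n) = (p−1)(q−1) = 40·138 = 5520.
Need d with 11·d ≡ 1 (mod 5520). Apply the extended Euclidean algorithm:
5520 = 501×11 + 9
11 = 1×9 + 2
9 = 4×2 + 1
2 = 2×1 + 0
Back-substitute:
1 = 9 − 4·2
1 = −4·11 + 5·9
1 = 5·5520 − 2509·11
So 11·(-2509) ≡ 1 (mod 5520), hence d ≡ -2509 ≡ 3011 (mod 5520).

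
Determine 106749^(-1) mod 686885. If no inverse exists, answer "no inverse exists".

Run Euclid on (686885, 106749):
686885 = 6·106749 + 46391
106749 = 2·46391 + 13967
46391 = 3·13967 + 4490
13967 = 3·4490 + 497
4490 = 9·497 + 17
497 = 29·17 + 4
17 = 4·4 + 1
4 = 4·1 + 0
Since gcd(106749, 686885) = 1, back-substitute to write 1 as a combination:
1 = 17 − 4·4
1 = −4·497 + 117·17
1 = 117·4490 − 1057·497
1 = −1057·13967 + 3288·4490
1 = 3288·46391 − 10921·13967
1 = −10921·106749 + 25130·46391
1 = 25130·686885 − 161701·106749
Thus 106749·(-161701) ≡ 1 (mod 686885); reducing, -161701 mod 686885 = 525184.

525184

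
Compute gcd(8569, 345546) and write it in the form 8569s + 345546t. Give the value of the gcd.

1

Apply Euclid's algorithm to 345546 and 8569:
345546 = 40×8569 + 2786
8569 = 3×2786 + 211
2786 = 13×211 + 43
211 = 4×43 + 39
43 = 1×39 + 4
39 = 9×4 + 3
4 = 1×3 + 1
3 = 3×1 + 0
gcd(8569, 345546) = 1.
Express as a combination:
1 = 4 − 3
1 = −39 + 10·4
1 = 10·43 − 11·39
1 = −11·211 + 54·43
1 = 54·2786 − 713·211
1 = −713·8569 + 2193·2786
1 = 2193·345546 − 88433·8569
So 1 = (2193)·345546 + (-88433)·8569.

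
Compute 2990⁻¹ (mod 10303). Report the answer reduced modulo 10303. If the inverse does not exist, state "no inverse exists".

1113

Extended Euclidean algorithm:
10303 = 3*2990 + 1333
2990 = 2*1333 + 324
1333 = 4*324 + 37
324 = 8*37 + 28
37 = 1*28 + 9
28 = 3*9 + 1
9 = 9*1 + 0
The gcd is 1. Working backward:
1 = 28 − 3·9
1 = −3·37 + 4·28
1 = 4·324 − 35·37
1 = −35·1333 + 144·324
1 = 144·2990 − 323·1333
1 = −323·10303 + 1113·2990
So 2990·1113 ≡ 1 (mod 10303).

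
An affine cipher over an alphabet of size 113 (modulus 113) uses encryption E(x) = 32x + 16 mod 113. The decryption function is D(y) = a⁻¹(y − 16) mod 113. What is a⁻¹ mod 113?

Run Euclid on (113, 32):
113 = 3*32 + 17
32 = 1*17 + 15
17 = 1*15 + 2
15 = 7*2 + 1
2 = 2*1 + 0
Since gcd(32, 113) = 1, back-substitute to write 1 as a combination:
1 = 15 − 7·2
1 = −7·17 + 8·15
1 = 8·32 − 15·17
1 = −15·113 + 53·32
So 32·53 ≡ 1 (mod 113).

53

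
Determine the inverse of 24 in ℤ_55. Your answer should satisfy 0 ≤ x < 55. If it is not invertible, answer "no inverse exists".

gcd(55, 24) by repeated division:
55 = 2×24 + 7
24 = 3×7 + 3
7 = 2×3 + 1
3 = 3×1 + 0
gcd = 1, so the inverse exists. Back-substitute:
1 = 7 − 2·3
1 = −2·24 + 7·7
1 = 7·55 − 16·24
So 24·(-16) ≡ 1 (mod 55), and -16 ≡ 39 (mod 55).

39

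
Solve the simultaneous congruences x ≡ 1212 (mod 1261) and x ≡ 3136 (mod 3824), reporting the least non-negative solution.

Write x = 1212 + 1261·k. Then 1261·k ≡ 3136 − 1212 ≡ 1924 (mod 3824).
Need 1261⁻¹ mod 3824. Extended Euclid on (3824, 1261):
3824 = 3*1261 + 41
1261 = 30*41 + 31
41 = 1*31 + 10
31 = 3*10 + 1
10 = 10*1 + 0
Back-substitute:
1 = 31 − 3·10
1 = −3·41 + 4·31
1 = 4·1261 − 123·41
1 = −123·3824 + 373·1261
1261⁻¹ ≡ 373 (mod 3824), so k ≡ 373·1924 ≡ 2564 (mod 3824).
x = 1212 + 1261·2564 = 3234416.

3234416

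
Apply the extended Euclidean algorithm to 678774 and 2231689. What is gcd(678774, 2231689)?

1

Repeated division:
2231689 = 3·678774 + 195367
678774 = 3·195367 + 92673
195367 = 2·92673 + 10021
92673 = 9·10021 + 2484
10021 = 4·2484 + 85
2484 = 29·85 + 19
85 = 4·19 + 9
19 = 2·9 + 1
9 = 9·1 + 0
gcd(678774, 2231689) = 1.
Working backward:
1 = 19 − 2·9
1 = −2·85 + 9·19
1 = 9·2484 − 263·85
1 = −263·10021 + 1061·2484
1 = 1061·92673 − 9812·10021
1 = −9812·195367 + 20685·92673
1 = 20685·678774 − 71867·195367
1 = −71867·2231689 + 236286·678774
So 1 = (-71867)·2231689 + (236286)·678774.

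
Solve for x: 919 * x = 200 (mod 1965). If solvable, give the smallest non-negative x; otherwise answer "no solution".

755

First find gcd(919, 1965):
1965 = 2·919 + 127
919 = 7·127 + 30
127 = 4·30 + 7
30 = 4·7 + 2
7 = 3·2 + 1
2 = 2·1 + 0
gcd = 1, so a unique solution mod 1965 exists.
Back-substitute for the Bézout coefficients:
1 = 7 − 3·2
1 = −3·30 + 13·7
1 = 13·127 − 55·30
1 = −55·919 + 398·127
1 = 398·1965 − 851·919
So 919·(-851) ≡ 1 (mod 1965), giving 919⁻¹ ≡ 1114.
x ≡ 919⁻¹·200 ≡ 1114·200 ≡ 755 (mod 1965).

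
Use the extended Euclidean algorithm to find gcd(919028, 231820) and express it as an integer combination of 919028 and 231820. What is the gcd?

Apply Euclid's algorithm to 919028 and 231820:
919028 = 3*231820 + 223568
231820 = 1*223568 + 8252
223568 = 27*8252 + 764
8252 = 10*764 + 612
764 = 1*612 + 152
612 = 4*152 + 4
152 = 38*4 + 0
gcd(919028, 231820) = 4.
Working backward:
4 = 612 − 4·152
4 = −4·764 + 5·612
4 = 5·8252 − 54·764
4 = −54·223568 + 1463·8252
4 = 1463·231820 − 1517·223568
4 = −1517·919028 + 6014·231820
So 4 = (-1517)·919028 + (6014)·231820.

4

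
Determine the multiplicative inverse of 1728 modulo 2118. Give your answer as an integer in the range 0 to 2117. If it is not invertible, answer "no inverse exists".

no inverse exists

Euclidean algorithm on 2118, 1728:
2118 = 1×1728 + 390
1728 = 4×390 + 168
390 = 2×168 + 54
168 = 3×54 + 6
54 = 9×6 + 0
The gcd is 6, not 1, hence no inverse exists.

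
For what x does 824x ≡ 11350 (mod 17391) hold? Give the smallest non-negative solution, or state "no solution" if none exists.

First find gcd(824, 17391):
17391 = 21·824 + 87
824 = 9·87 + 41
87 = 2·41 + 5
41 = 8·5 + 1
5 = 5·1 + 0
gcd = 1, so a unique solution mod 17391 exists.
Back-substitute for the Bézout coefficients:
1 = 41 − 8·5
1 = −8·87 + 17·41
1 = 17·824 − 161·87
1 = −161·17391 + 3398·824
So 824·(3398) ≡ 1 (mod 17391), giving 824⁻¹ ≡ 3398.
x ≡ 824⁻¹·11350 ≡ 3398·11350 ≡ 11453 (mod 17391).

11453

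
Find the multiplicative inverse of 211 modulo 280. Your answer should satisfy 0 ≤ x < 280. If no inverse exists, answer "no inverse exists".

211

Run Euclid on (280, 211):
280 = 1·211 + 69
211 = 3·69 + 4
69 = 17·4 + 1
4 = 4·1 + 0
gcd = 1, so the inverse exists. Back-substitute:
1 = 69 − 17·4
1 = −17·211 + 52·69
1 = 52·280 − 69·211
Hence 211⁻¹ ≡ -69 ≡ 211 (mod 280).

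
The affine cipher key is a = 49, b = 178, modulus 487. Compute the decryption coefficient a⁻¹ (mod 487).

328

Apply the Euclidean algorithm to 487 and 49:
487 = 9*49 + 46
49 = 1*46 + 3
46 = 15*3 + 1
3 = 3*1 + 0
The gcd is 1. Working backward:
1 = 46 − 15·3
1 = −15·49 + 16·46
1 = 16·487 − 159·49
Thus 49·(-159) ≡ 1 (mod 487); reducing, -159 mod 487 = 328.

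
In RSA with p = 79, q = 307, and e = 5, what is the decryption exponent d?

φ(n) = (p−1)(q−1) = 78·306 = 23868.
Need d with 5·d ≡ 1 (mod 23868). Apply the extended Euclidean algorithm:
23868 = 4773·5 + 3
5 = 1·3 + 2
3 = 1·2 + 1
2 = 2·1 + 0
Back-substitute:
1 = 3 − 2
1 = −5 + 2·3
1 = 2·23868 − 9547·5
So 5·(-9547) ≡ 1 (mod 23868), hence d ≡ -9547 ≡ 14321 (mod 23868).

14321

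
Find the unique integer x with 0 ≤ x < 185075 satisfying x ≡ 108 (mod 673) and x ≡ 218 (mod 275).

148168

Write x = 108 + 673·k. Then 673·k ≡ 218 − 108 ≡ 110 (mod 275).
Need 673⁻¹ mod 275. Extended Euclid on (275, 123):
275 = 2×123 + 29
123 = 4×29 + 7
29 = 4×7 + 1
7 = 7×1 + 0
Back-substitute:
1 = 29 − 4·7
1 = −4·123 + 17·29
1 = 17·275 − 38·123
673⁻¹ ≡ 237 (mod 275), so k ≡ 237·110 ≡ 220 (mod 275).
x = 108 + 673·220 = 148168.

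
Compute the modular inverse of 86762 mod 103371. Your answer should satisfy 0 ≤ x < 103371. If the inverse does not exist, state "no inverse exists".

Apply the Euclidean algorithm to 103371 and 86762:
103371 = 1×86762 + 16609
86762 = 5×16609 + 3717
16609 = 4×3717 + 1741
3717 = 2×1741 + 235
1741 = 7×235 + 96
235 = 2×96 + 43
96 = 2×43 + 10
43 = 4×10 + 3
10 = 3×3 + 1
3 = 3×1 + 0
gcd = 1, so the inverse exists. Back-substitute:
1 = 10 − 3·3
1 = −3·43 + 13·10
1 = 13·96 − 29·43
1 = −29·235 + 71·96
1 = 71·1741 − 526·235
1 = −526·3717 + 1123·1741
1 = 1123·16609 − 5018·3717
1 = −5018·86762 + 26213·16609
1 = 26213·103371 − 31231·86762
So 86762·(-31231) ≡ 1 (mod 103371), and -31231 ≡ 72140 (mod 103371).

72140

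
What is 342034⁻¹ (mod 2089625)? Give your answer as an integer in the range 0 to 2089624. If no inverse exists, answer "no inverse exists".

Apply the Euclidean algorithm to 2089625 and 342034:
2089625 = 6·342034 + 37421
342034 = 9·37421 + 5245
37421 = 7·5245 + 706
5245 = 7·706 + 303
706 = 2·303 + 100
303 = 3·100 + 3
100 = 33·3 + 1
3 = 3·1 + 0
The gcd is 1. Working backward:
1 = 100 − 33·3
1 = −33·303 + 100·100
1 = 100·706 − 233·303
1 = −233·5245 + 1731·706
1 = 1731·37421 − 12350·5245
1 = −12350·342034 + 112881·37421
1 = 112881·2089625 − 689636·342034
So 342034·(-689636) ≡ 1 (mod 2089625), and -689636 ≡ 1399989 (mod 2089625).

1399989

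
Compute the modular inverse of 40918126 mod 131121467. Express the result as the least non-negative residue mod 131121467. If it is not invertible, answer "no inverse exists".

82415132

Apply the Euclidean algorithm to 131121467 and 40918126:
131121467 = 3*40918126 + 8367089
40918126 = 4*8367089 + 7449770
8367089 = 1*7449770 + 917319
7449770 = 8*917319 + 111218
917319 = 8*111218 + 27575
111218 = 4*27575 + 918
27575 = 30*918 + 35
918 = 26*35 + 8
35 = 4*8 + 3
8 = 2*3 + 2
3 = 1*2 + 1
2 = 2*1 + 0
The gcd is 1. Working backward:
1 = 3 − 2
1 = −8 + 3·3
1 = 3·35 − 13·8
1 = −13·918 + 341·35
1 = 341·27575 − 10243·918
1 = −10243·111218 + 41313·27575
1 = 41313·917319 − 340747·111218
1 = −340747·7449770 + 2767289·917319
1 = 2767289·8367089 − 3108036·7449770
1 = −3108036·40918126 + 15199433·8367089
1 = 15199433·131121467 − 48706335·40918126
Thus 40918126·(-48706335) ≡ 1 (mod 131121467); reducing, -48706335 mod 131121467 = 82415132.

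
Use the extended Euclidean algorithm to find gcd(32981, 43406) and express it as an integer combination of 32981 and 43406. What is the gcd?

1

Euclidean algorithm:
43406 = 1·32981 + 10425
32981 = 3·10425 + 1706
10425 = 6·1706 + 189
1706 = 9·189 + 5
189 = 37·5 + 4
5 = 1·4 + 1
4 = 4·1 + 0
gcd(32981, 43406) = 1.
Back-substituting:
1 = 5 − 4
1 = −189 + 38·5
1 = 38·1706 − 343·189
1 = −343·10425 + 2096·1706
1 = 2096·32981 − 6631·10425
1 = −6631·43406 + 8727·32981
So 1 = (-6631)·43406 + (8727)·32981.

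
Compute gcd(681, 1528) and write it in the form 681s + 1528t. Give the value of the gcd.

1

Euclidean algorithm:
1528 = 2*681 + 166
681 = 4*166 + 17
166 = 9*17 + 13
17 = 1*13 + 4
13 = 3*4 + 1
4 = 4*1 + 0
gcd(681, 1528) = 1.
Express as a combination:
1 = 13 − 3·4
1 = −3·17 + 4·13
1 = 4·166 − 39·17
1 = −39·681 + 160·166
1 = 160·1528 − 359·681
So 1 = (160)·1528 + (-359)·681.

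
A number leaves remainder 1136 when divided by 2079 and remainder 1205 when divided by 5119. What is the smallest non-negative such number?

Write x = 1136 + 2079·k. Then 2079·k ≡ 1205 − 1136 ≡ 69 (mod 5119).
Need 2079⁻¹ mod 5119. Extended Euclid on (5119, 2079):
5119 = 2*2079 + 961
2079 = 2*961 + 157
961 = 6*157 + 19
157 = 8*19 + 5
19 = 3*5 + 4
5 = 1*4 + 1
4 = 4*1 + 0
Back-substitute:
1 = 5 − 4
1 = −19 + 4·5
1 = 4·157 − 33·19
1 = −33·961 + 202·157
1 = 202·2079 − 437·961
1 = −437·5119 + 1076·2079
2079⁻¹ ≡ 1076 (mod 5119), so k ≡ 1076·69 ≡ 2578 (mod 5119).
x = 1136 + 2079·2578 = 5360798.

5360798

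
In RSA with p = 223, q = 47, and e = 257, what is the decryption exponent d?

φ(n) = (p−1)(q−1) = 222·46 = 10212.
Need d with 257·d ≡ 1 (mod 10212). Apply the extended Euclidean algorithm:
10212 = 39·257 + 189
257 = 1·189 + 68
189 = 2·68 + 53
68 = 1·53 + 15
53 = 3·15 + 8
15 = 1·8 + 7
8 = 1·7 + 1
7 = 7·1 + 0
Back-substitute:
1 = 8 − 7
1 = −15 + 2·8
1 = 2·53 − 7·15
1 = −7·68 + 9·53
1 = 9·189 − 25·68
1 = −25·257 + 34·189
1 = 34·10212 − 1351·257
So 257·(-1351) ≡ 1 (mod 10212), hence d ≡ -1351 ≡ 8861 (mod 10212).

8861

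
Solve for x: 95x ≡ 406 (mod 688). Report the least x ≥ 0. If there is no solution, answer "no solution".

26

First find gcd(95, 688):
688 = 7·95 + 23
95 = 4·23 + 3
23 = 7·3 + 2
3 = 1·2 + 1
2 = 2·1 + 0
gcd = 1, so a unique solution mod 688 exists.
Back-substitute for the Bézout coefficients:
1 = 3 − 2
1 = −23 + 8·3
1 = 8·95 − 33·23
1 = −33·688 + 239·95
So 95·(239) ≡ 1 (mod 688), giving 95⁻¹ ≡ 239.
x ≡ 95⁻¹·406 ≡ 239·406 ≡ 26 (mod 688).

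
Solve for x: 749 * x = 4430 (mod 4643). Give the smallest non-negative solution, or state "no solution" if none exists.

First find gcd(749, 4643):
4643 = 6×749 + 149
749 = 5×149 + 4
149 = 37×4 + 1
4 = 4×1 + 0
gcd = 1, so a unique solution mod 4643 exists.
Back-substitute for the Bézout coefficients:
1 = 149 − 37·4
1 = −37·749 + 186·149
1 = 186·4643 − 1153·749
So 749·(-1153) ≡ 1 (mod 4643), giving 749⁻¹ ≡ 3490.
x ≡ 749⁻¹·4430 ≡ 3490·4430 ≡ 4153 (mod 4643).

4153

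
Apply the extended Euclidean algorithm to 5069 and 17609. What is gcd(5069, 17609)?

1

Apply Euclid's algorithm to 17609 and 5069:
17609 = 3×5069 + 2402
5069 = 2×2402 + 265
2402 = 9×265 + 17
265 = 15×17 + 10
17 = 1×10 + 7
10 = 1×7 + 3
7 = 2×3 + 1
3 = 3×1 + 0
gcd(5069, 17609) = 1.
Back-substituting:
1 = 7 − 2·3
1 = −2·10 + 3·7
1 = 3·17 − 5·10
1 = −5·265 + 78·17
1 = 78·2402 − 707·265
1 = −707·5069 + 1492·2402
1 = 1492·17609 − 5183·5069
So 1 = (1492)·17609 + (-5183)·5069.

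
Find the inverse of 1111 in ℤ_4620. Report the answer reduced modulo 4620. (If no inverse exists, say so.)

no inverse exists

Compute gcd(1111, 4620):
4620 = 4·1111 + 176
1111 = 6·176 + 55
176 = 3·55 + 11
55 = 5·11 + 0
The gcd is 11, not 1, hence no inverse exists.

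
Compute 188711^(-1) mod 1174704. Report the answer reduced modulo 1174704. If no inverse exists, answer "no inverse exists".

gcd(1174704, 188711) by repeated division:
1174704 = 6×188711 + 42438
188711 = 4×42438 + 18959
42438 = 2×18959 + 4520
18959 = 4×4520 + 879
4520 = 5×879 + 125
879 = 7×125 + 4
125 = 31×4 + 1
4 = 4×1 + 0
The gcd is 1. Working backward:
1 = 125 − 31·4
1 = −31·879 + 218·125
1 = 218·4520 − 1121·879
1 = −1121·18959 + 4702·4520
1 = 4702·42438 − 10525·18959
1 = −10525·188711 + 46802·42438
1 = 46802·1174704 − 291337·188711
So 188711·(-291337) ≡ 1 (mod 1174704), and -291337 ≡ 883367 (mod 1174704).

883367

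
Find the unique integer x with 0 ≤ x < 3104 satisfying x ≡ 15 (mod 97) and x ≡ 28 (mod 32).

1276

Write x = 15 + 97·k. Then 97·k ≡ 28 − 15 ≡ 13 (mod 32).
Need 97⁻¹ mod 32. Extended Euclid on (32, 1):
32 = 32·1 + 0
97⁻¹ ≡ 1 (mod 32), so k ≡ 1·13 ≡ 13 (mod 32).
x = 15 + 97·13 = 1276.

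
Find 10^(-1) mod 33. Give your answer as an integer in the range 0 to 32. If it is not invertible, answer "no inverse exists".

gcd(33, 10) by repeated division:
33 = 3×10 + 3
10 = 3×3 + 1
3 = 3×1 + 0
The gcd is 1. Working backward:
1 = 10 − 3·3
1 = −3·33 + 10·10
So 10·10 ≡ 1 (mod 33).

10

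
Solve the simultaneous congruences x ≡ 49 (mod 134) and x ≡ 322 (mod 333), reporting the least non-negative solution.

34621

Write x = 49 + 134·k. Then 134·k ≡ 322 − 49 ≡ 273 (mod 333).
Need 134⁻¹ mod 333. Extended Euclid on (333, 134):
333 = 2·134 + 65
134 = 2·65 + 4
65 = 16·4 + 1
4 = 4·1 + 0
Back-substitute:
1 = 65 − 16·4
1 = −16·134 + 33·65
1 = 33·333 − 82·134
134⁻¹ ≡ 251 (mod 333), so k ≡ 251·273 ≡ 258 (mod 333).
x = 49 + 134·258 = 34621.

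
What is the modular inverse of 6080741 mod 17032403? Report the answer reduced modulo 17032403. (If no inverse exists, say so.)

gcd(17032403, 6080741) by repeated division:
17032403 = 2*6080741 + 4870921
6080741 = 1*4870921 + 1209820
4870921 = 4*1209820 + 31641
1209820 = 38*31641 + 7462
31641 = 4*7462 + 1793
7462 = 4*1793 + 290
1793 = 6*290 + 53
290 = 5*53 + 25
53 = 2*25 + 3
25 = 8*3 + 1
3 = 3*1 + 0
Since gcd(6080741, 17032403) = 1, back-substitute to write 1 as a combination:
1 = 25 − 8·3
1 = −8·53 + 17·25
1 = 17·290 − 93·53
1 = −93·1793 + 575·290
1 = 575·7462 − 2393·1793
1 = −2393·31641 + 10147·7462
1 = 10147·1209820 − 387979·31641
1 = −387979·4870921 + 1562063·1209820
1 = 1562063·6080741 − 1950042·4870921
1 = −1950042·17032403 + 5462147·6080741
So 6080741·5462147 ≡ 1 (mod 17032403).

5462147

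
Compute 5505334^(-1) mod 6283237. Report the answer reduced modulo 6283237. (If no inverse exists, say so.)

4799772

Run Euclid on (6283237, 5505334):
6283237 = 1·5505334 + 777903
5505334 = 7·777903 + 60013
777903 = 12·60013 + 57747
60013 = 1·57747 + 2266
57747 = 25·2266 + 1097
2266 = 2·1097 + 72
1097 = 15·72 + 17
72 = 4·17 + 4
17 = 4·4 + 1
4 = 4·1 + 0
gcd = 1, so the inverse exists. Back-substitute:
1 = 17 − 4·4
1 = −4·72 + 17·17
1 = 17·1097 − 259·72
1 = −259·2266 + 535·1097
1 = 535·57747 − 13634·2266
1 = −13634·60013 + 14169·57747
1 = 14169·777903 − 183662·60013
1 = −183662·5505334 + 1299803·777903
1 = 1299803·6283237 − 1483465·5505334
Hence 5505334⁻¹ ≡ -1483465 ≡ 4799772 (mod 6283237).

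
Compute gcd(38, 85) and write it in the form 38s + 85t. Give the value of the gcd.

Repeated division:
85 = 2·38 + 9
38 = 4·9 + 2
9 = 4·2 + 1
2 = 2·1 + 0
gcd(38, 85) = 1.
Back-substituting:
1 = 9 − 4·2
1 = −4·38 + 17·9
1 = 17·85 − 38·38
So 1 = (17)·85 + (-38)·38.

1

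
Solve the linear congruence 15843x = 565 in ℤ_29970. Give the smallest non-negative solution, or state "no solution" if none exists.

no solution

gcd(15843, 29970):
29970 = 1×15843 + 14127
15843 = 1×14127 + 1716
14127 = 8×1716 + 399
1716 = 4×399 + 120
399 = 3×120 + 39
120 = 3×39 + 3
39 = 13×3 + 0
gcd = 3, but 3 ∤ 565, so the congruence has no solution.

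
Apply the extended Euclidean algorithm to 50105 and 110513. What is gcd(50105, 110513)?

1

Apply Euclid's algorithm to 110513 and 50105:
110513 = 2·50105 + 10303
50105 = 4·10303 + 8893
10303 = 1·8893 + 1410
8893 = 6·1410 + 433
1410 = 3·433 + 111
433 = 3·111 + 100
111 = 1·100 + 11
100 = 9·11 + 1
11 = 11·1 + 0
gcd(50105, 110513) = 1.
Working backward:
1 = 100 − 9·11
1 = −9·111 + 10·100
1 = 10·433 − 39·111
1 = −39·1410 + 127·433
1 = 127·8893 − 801·1410
1 = −801·10303 + 928·8893
1 = 928·50105 − 4513·10303
1 = −4513·110513 + 9954·50105
So 1 = (-4513)·110513 + (9954)·50105.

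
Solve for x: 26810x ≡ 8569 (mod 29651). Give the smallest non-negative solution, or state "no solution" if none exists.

First find gcd(26810, 29651):
29651 = 1·26810 + 2841
26810 = 9·2841 + 1241
2841 = 2·1241 + 359
1241 = 3·359 + 164
359 = 2·164 + 31
164 = 5·31 + 9
31 = 3·9 + 4
9 = 2·4 + 1
4 = 4·1 + 0
gcd = 1, so a unique solution mod 29651 exists.
Back-substitute for the Bézout coefficients:
1 = 9 − 2·4
1 = −2·31 + 7·9
1 = 7·164 − 37·31
1 = −37·359 + 81·164
1 = 81·1241 − 280·359
1 = −280·2841 + 641·1241
1 = 641·26810 − 6049·2841
1 = −6049·29651 + 6690·26810
So 26810·(6690) ≡ 1 (mod 29651), giving 26810⁻¹ ≡ 6690.
x ≡ 26810⁻¹·8569 ≡ 6690·8569 ≡ 11227 (mod 29651).

11227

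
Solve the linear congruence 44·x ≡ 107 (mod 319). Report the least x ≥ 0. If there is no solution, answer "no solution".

gcd(44, 319):
319 = 7·44 + 11
44 = 4·11 + 0
gcd = 11, but 11 ∤ 107, so the congruence has no solution.

no solution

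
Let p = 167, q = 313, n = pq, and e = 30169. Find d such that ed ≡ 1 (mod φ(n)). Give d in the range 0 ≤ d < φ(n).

38041

φ(n) = (p−1)(q−1) = 166·312 = 51792.
Need d with 30169·d ≡ 1 (mod 51792). Apply the extended Euclidean algorithm:
51792 = 1×30169 + 21623
30169 = 1×21623 + 8546
21623 = 2×8546 + 4531
8546 = 1×4531 + 4015
4531 = 1×4015 + 516
4015 = 7×516 + 403
516 = 1×403 + 113
403 = 3×113 + 64
113 = 1×64 + 49
64 = 1×49 + 15
49 = 3×15 + 4
15 = 3×4 + 3
4 = 1×3 + 1
3 = 3×1 + 0
Back-substitute:
1 = 4 − 3
1 = −15 + 4·4
1 = 4·49 − 13·15
1 = −13·64 + 17·49
1 = 17·113 − 30·64
1 = −30·403 + 107·113
1 = 107·516 − 137·403
1 = −137·4015 + 1066·516
1 = 1066·4531 − 1203·4015
1 = −1203·8546 + 2269·4531
1 = 2269·21623 − 5741·8546
1 = −5741·30169 + 8010·21623
1 = 8010·51792 − 13751·30169
So 30169·(-13751) ≡ 1 (mod 51792), hence d ≡ -13751 ≡ 38041 (mod 51792).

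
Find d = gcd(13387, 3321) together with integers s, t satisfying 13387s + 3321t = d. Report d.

Apply Euclid's algorithm to 13387 and 3321:
13387 = 4*3321 + 103
3321 = 32*103 + 25
103 = 4*25 + 3
25 = 8*3 + 1
3 = 3*1 + 0
gcd(13387, 3321) = 1.
Working backward:
1 = 25 − 8·3
1 = −8·103 + 33·25
1 = 33·3321 − 1064·103
1 = −1064·13387 + 4289·3321
So 1 = (-1064)·13387 + (4289)·3321.

1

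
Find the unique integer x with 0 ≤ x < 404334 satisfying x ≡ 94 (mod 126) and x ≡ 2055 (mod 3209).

210640

Write x = 94 + 126·k. Then 126·k ≡ 2055 − 94 ≡ 1961 (mod 3209).
Need 126⁻¹ mod 3209. Extended Euclid on (3209, 126):
3209 = 25*126 + 59
126 = 2*59 + 8
59 = 7*8 + 3
8 = 2*3 + 2
3 = 1*2 + 1
2 = 2*1 + 0
Back-substitute:
1 = 3 − 2
1 = −8 + 3·3
1 = 3·59 − 22·8
1 = −22·126 + 47·59
1 = 47·3209 − 1197·126
126⁻¹ ≡ 2012 (mod 3209), so k ≡ 2012·1961 ≡ 1671 (mod 3209).
x = 94 + 126·1671 = 210640.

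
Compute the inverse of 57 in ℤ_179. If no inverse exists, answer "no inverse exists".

22

Extended Euclidean algorithm:
179 = 3×57 + 8
57 = 7×8 + 1
8 = 8×1 + 0
The gcd is 1. Working backward:
1 = 57 − 7·8
1 = −7·179 + 22·57
So 57·22 ≡ 1 (mod 179).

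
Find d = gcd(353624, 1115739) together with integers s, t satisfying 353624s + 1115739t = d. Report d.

1

Repeated division:
1115739 = 3*353624 + 54867
353624 = 6*54867 + 24422
54867 = 2*24422 + 6023
24422 = 4*6023 + 330
6023 = 18*330 + 83
330 = 3*83 + 81
83 = 1*81 + 2
81 = 40*2 + 1
2 = 2*1 + 0
gcd(353624, 1115739) = 1.
Back-substituting:
1 = 81 − 40·2
1 = −40·83 + 41·81
1 = 41·330 − 163·83
1 = −163·6023 + 2975·330
1 = 2975·24422 − 12063·6023
1 = −12063·54867 + 27101·24422
1 = 27101·353624 − 174669·54867
1 = −174669·1115739 + 551108·353624
So 1 = (-174669)·1115739 + (551108)·353624.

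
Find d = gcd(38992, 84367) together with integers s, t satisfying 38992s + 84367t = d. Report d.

Euclidean algorithm:
84367 = 2*38992 + 6383
38992 = 6*6383 + 694
6383 = 9*694 + 137
694 = 5*137 + 9
137 = 15*9 + 2
9 = 4*2 + 1
2 = 2*1 + 0
gcd(38992, 84367) = 1.
Express as a combination:
1 = 9 − 4·2
1 = −4·137 + 61·9
1 = 61·694 − 309·137
1 = −309·6383 + 2842·694
1 = 2842·38992 − 17361·6383
1 = −17361·84367 + 37564·38992
So 1 = (-17361)·84367 + (37564)·38992.

1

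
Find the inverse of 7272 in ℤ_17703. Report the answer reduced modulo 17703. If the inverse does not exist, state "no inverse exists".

Euclidean algorithm on 17703, 7272:
17703 = 2·7272 + 3159
7272 = 2·3159 + 954
3159 = 3·954 + 297
954 = 3·297 + 63
297 = 4·63 + 45
63 = 1·45 + 18
45 = 2·18 + 9
18 = 2·9 + 0
Since gcd = 9 > 1, 7272 is not a unit mod 17703.

no inverse exists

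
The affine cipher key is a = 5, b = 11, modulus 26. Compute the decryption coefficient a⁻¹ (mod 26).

21

gcd(26, 5) by repeated division:
26 = 5×5 + 1
5 = 5×1 + 0
The gcd is 1. Working backward:
1 = 26 − 5·5
Thus 5·(-5) ≡ 1 (mod 26); reducing, -5 mod 26 = 21.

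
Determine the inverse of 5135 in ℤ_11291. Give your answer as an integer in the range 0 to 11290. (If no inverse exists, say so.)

Apply the Euclidean algorithm to 11291 and 5135:
11291 = 2×5135 + 1021
5135 = 5×1021 + 30
1021 = 34×30 + 1
30 = 30×1 + 0
gcd = 1, so the inverse exists. Back-substitute:
1 = 1021 − 34·30
1 = −34·5135 + 171·1021
1 = 171·11291 − 376·5135
Thus 5135·(-376) ≡ 1 (mod 11291); reducing, -376 mod 11291 = 10915.

10915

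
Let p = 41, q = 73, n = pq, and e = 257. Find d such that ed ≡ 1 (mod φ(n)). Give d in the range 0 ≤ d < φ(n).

φ(n) = (p−1)(q−1) = 40·72 = 2880.
Need d with 257·d ≡ 1 (mod 2880). Apply the extended Euclidean algorithm:
2880 = 11·257 + 53
257 = 4·53 + 45
53 = 1·45 + 8
45 = 5·8 + 5
8 = 1·5 + 3
5 = 1·3 + 2
3 = 1·2 + 1
2 = 2·1 + 0
Back-substitute:
1 = 3 − 2
1 = −5 + 2·3
1 = 2·8 − 3·5
1 = −3·45 + 17·8
1 = 17·53 − 20·45
1 = −20·257 + 97·53
1 = 97·2880 − 1087·257
So 257·(-1087) ≡ 1 (mod 2880), hence d ≡ -1087 ≡ 1793 (mod 2880).

1793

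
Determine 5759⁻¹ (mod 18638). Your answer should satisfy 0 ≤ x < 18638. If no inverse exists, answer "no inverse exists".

10887

Run Euclid on (18638, 5759):
18638 = 3*5759 + 1361
5759 = 4*1361 + 315
1361 = 4*315 + 101
315 = 3*101 + 12
101 = 8*12 + 5
12 = 2*5 + 2
5 = 2*2 + 1
2 = 2*1 + 0
gcd = 1, so the inverse exists. Back-substitute:
1 = 5 − 2·2
1 = −2·12 + 5·5
1 = 5·101 − 42·12
1 = −42·315 + 131·101
1 = 131·1361 − 566·315
1 = −566·5759 + 2395·1361
1 = 2395·18638 − 7751·5759
So 5759·(-7751) ≡ 1 (mod 18638), and -7751 ≡ 10887 (mod 18638).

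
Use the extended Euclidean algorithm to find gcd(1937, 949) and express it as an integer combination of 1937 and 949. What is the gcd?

Apply Euclid's algorithm to 1937 and 949:
1937 = 2*949 + 39
949 = 24*39 + 13
39 = 3*13 + 0
gcd(1937, 949) = 13.
Working backward:
13 = 949 − 24·39
13 = −24·1937 + 49·949
So 13 = (-24)·1937 + (49)·949.

13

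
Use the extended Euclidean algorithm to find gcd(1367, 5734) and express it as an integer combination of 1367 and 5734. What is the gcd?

1

Repeated division:
5734 = 4×1367 + 266
1367 = 5×266 + 37
266 = 7×37 + 7
37 = 5×7 + 2
7 = 3×2 + 1
2 = 2×1 + 0
gcd(1367, 5734) = 1.
Express as a combination:
1 = 7 − 3·2
1 = −3·37 + 16·7
1 = 16·266 − 115·37
1 = −115·1367 + 591·266
1 = 591·5734 − 2479·1367
So 1 = (591)·5734 + (-2479)·1367.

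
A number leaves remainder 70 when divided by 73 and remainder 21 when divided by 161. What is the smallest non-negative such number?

2114

Write x = 70 + 73·k. Then 73·k ≡ 21 − 70 ≡ 112 (mod 161).
Need 73⁻¹ mod 161. Extended Euclid on (161, 73):
161 = 2·73 + 15
73 = 4·15 + 13
15 = 1·13 + 2
13 = 6·2 + 1
2 = 2·1 + 0
Back-substitute:
1 = 13 − 6·2
1 = −6·15 + 7·13
1 = 7·73 − 34·15
1 = −34·161 + 75·73
73⁻¹ ≡ 75 (mod 161), so k ≡ 75·112 ≡ 28 (mod 161).
x = 70 + 73·28 = 2114.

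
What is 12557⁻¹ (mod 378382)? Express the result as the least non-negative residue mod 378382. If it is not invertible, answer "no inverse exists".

Run Euclid on (378382, 12557):
378382 = 30·12557 + 1672
12557 = 7·1672 + 853
1672 = 1·853 + 819
853 = 1·819 + 34
819 = 24·34 + 3
34 = 11·3 + 1
3 = 3·1 + 0
Since gcd(12557, 378382) = 1, back-substitute to write 1 as a combination:
1 = 34 − 11·3
1 = −11·819 + 265·34
1 = 265·853 − 276·819
1 = −276·1672 + 541·853
1 = 541·12557 − 4063·1672
1 = −4063·378382 + 122431·12557
So 12557·122431 ≡ 1 (mod 378382).

122431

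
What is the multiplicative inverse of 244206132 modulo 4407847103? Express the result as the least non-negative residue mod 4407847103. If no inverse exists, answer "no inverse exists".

Run Euclid on (4407847103, 244206132):
4407847103 = 18·244206132 + 12136727
244206132 = 20·12136727 + 1471592
12136727 = 8·1471592 + 363991
1471592 = 4·363991 + 15628
363991 = 23·15628 + 4547
15628 = 3·4547 + 1987
4547 = 2·1987 + 573
1987 = 3·573 + 268
573 = 2·268 + 37
268 = 7·37 + 9
37 = 4·9 + 1
9 = 9·1 + 0
Since gcd(244206132, 4407847103) = 1, back-substitute to write 1 as a combination:
1 = 37 − 4·9
1 = −4·268 + 29·37
1 = 29·573 − 62·268
1 = −62·1987 + 215·573
1 = 215·4547 − 492·1987
1 = −492·15628 + 1691·4547
1 = 1691·363991 − 39385·15628
1 = −39385·1471592 + 159231·363991
1 = 159231·12136727 − 1313233·1471592
1 = −1313233·244206132 + 26423891·12136727
1 = 26423891·4407847103 − 476943271·244206132
Hence 244206132⁻¹ ≡ -476943271 ≡ 3930903832 (mod 4407847103).

3930903832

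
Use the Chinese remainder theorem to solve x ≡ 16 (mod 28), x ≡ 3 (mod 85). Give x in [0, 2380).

Write x = 16 + 28·k. Then 28·k ≡ 3 − 16 ≡ 72 (mod 85).
Need 28⁻¹ mod 85. Extended Euclid on (85, 28):
85 = 3·28 + 1
28 = 28·1 + 0
Back-substitute:
1 = 85 − 3·28
28⁻¹ ≡ 82 (mod 85), so k ≡ 82·72 ≡ 39 (mod 85).
x = 16 + 28·39 = 1108.

1108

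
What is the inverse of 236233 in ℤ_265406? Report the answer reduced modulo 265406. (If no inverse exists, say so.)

Extended Euclidean algorithm:
265406 = 1×236233 + 29173
236233 = 8×29173 + 2849
29173 = 10×2849 + 683
2849 = 4×683 + 117
683 = 5×117 + 98
117 = 1×98 + 19
98 = 5×19 + 3
19 = 6×3 + 1
3 = 3×1 + 0
Since gcd(236233, 265406) = 1, back-substitute to write 1 as a combination:
1 = 19 − 6·3
1 = −6·98 + 31·19
1 = 31·117 − 37·98
1 = −37·683 + 216·117
1 = 216·2849 − 901·683
1 = −901·29173 + 9226·2849
1 = 9226·236233 − 74709·29173
1 = −74709·265406 + 83935·236233
So 236233·83935 ≡ 1 (mod 265406).

83935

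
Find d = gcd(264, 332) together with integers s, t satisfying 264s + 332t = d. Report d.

Repeated division:
332 = 1*264 + 68
264 = 3*68 + 60
68 = 1*60 + 8
60 = 7*8 + 4
8 = 2*4 + 0
gcd(264, 332) = 4.
Express as a combination:
4 = 60 − 7·8
4 = −7·68 + 8·60
4 = 8·264 − 31·68
4 = −31·332 + 39·264
So 4 = (-31)·332 + (39)·264.

4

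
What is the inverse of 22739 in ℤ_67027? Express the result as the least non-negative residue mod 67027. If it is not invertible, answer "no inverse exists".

46243

gcd(67027, 22739) by repeated division:
67027 = 2*22739 + 21549
22739 = 1*21549 + 1190
21549 = 18*1190 + 129
1190 = 9*129 + 29
129 = 4*29 + 13
29 = 2*13 + 3
13 = 4*3 + 1
3 = 3*1 + 0
The gcd is 1. Working backward:
1 = 13 − 4·3
1 = −4·29 + 9·13
1 = 9·129 − 40·29
1 = −40·1190 + 369·129
1 = 369·21549 − 6682·1190
1 = −6682·22739 + 7051·21549
1 = 7051·67027 − 20784·22739
Hence 22739⁻¹ ≡ -20784 ≡ 46243 (mod 67027).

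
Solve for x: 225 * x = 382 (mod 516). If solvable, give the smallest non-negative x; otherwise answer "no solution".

gcd(225, 516):
516 = 2×225 + 66
225 = 3×66 + 27
66 = 2×27 + 12
27 = 2×12 + 3
12 = 4×3 + 0
gcd = 3, but 3 ∤ 382, so the congruence has no solution.

no solution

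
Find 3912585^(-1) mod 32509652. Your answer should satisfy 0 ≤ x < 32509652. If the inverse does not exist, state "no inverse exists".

4553097

Extended Euclidean algorithm:
32509652 = 8·3912585 + 1208972
3912585 = 3·1208972 + 285669
1208972 = 4·285669 + 66296
285669 = 4·66296 + 20485
66296 = 3·20485 + 4841
20485 = 4·4841 + 1121
4841 = 4·1121 + 357
1121 = 3·357 + 50
357 = 7·50 + 7
50 = 7·7 + 1
7 = 7·1 + 0
gcd = 1, so the inverse exists. Back-substitute:
1 = 50 − 7·7
1 = −7·357 + 50·50
1 = 50·1121 − 157·357
1 = −157·4841 + 678·1121
1 = 678·20485 − 2869·4841
1 = −2869·66296 + 9285·20485
1 = 9285·285669 − 40009·66296
1 = −40009·1208972 + 169321·285669
1 = 169321·3912585 − 547972·1208972
1 = −547972·32509652 + 4553097·3912585
So 3912585·4553097 ≡ 1 (mod 32509652).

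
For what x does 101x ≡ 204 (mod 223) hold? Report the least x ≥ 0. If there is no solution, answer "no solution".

First find gcd(101, 223):
223 = 2×101 + 21
101 = 4×21 + 17
21 = 1×17 + 4
17 = 4×4 + 1
4 = 4×1 + 0
gcd = 1, so a unique solution mod 223 exists.
Back-substitute for the Bézout coefficients:
1 = 17 − 4·4
1 = −4·21 + 5·17
1 = 5·101 − 24·21
1 = −24·223 + 53·101
So 101·(53) ≡ 1 (mod 223), giving 101⁻¹ ≡ 53.
x ≡ 101⁻¹·204 ≡ 53·204 ≡ 108 (mod 223).

108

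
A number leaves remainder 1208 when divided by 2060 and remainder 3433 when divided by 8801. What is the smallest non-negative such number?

13865008

Write x = 1208 + 2060·k. Then 2060·k ≡ 3433 − 1208 ≡ 2225 (mod 8801).
Need 2060⁻¹ mod 8801. Extended Euclid on (8801, 2060):
8801 = 4×2060 + 561
2060 = 3×561 + 377
561 = 1×377 + 184
377 = 2×184 + 9
184 = 20×9 + 4
9 = 2×4 + 1
4 = 4×1 + 0
Back-substitute:
1 = 9 − 2·4
1 = −2·184 + 41·9
1 = 41·377 − 84·184
1 = −84·561 + 125·377
1 = 125·2060 − 459·561
1 = −459·8801 + 1961·2060
2060⁻¹ ≡ 1961 (mod 8801), so k ≡ 1961·2225 ≡ 6730 (mod 8801).
x = 1208 + 2060·6730 = 13865008.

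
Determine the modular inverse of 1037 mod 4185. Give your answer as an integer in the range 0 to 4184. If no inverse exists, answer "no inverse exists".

113

Apply the Euclidean algorithm to 4185 and 1037:
4185 = 4*1037 + 37
1037 = 28*37 + 1
37 = 37*1 + 0
gcd = 1, so the inverse exists. Back-substitute:
1 = 1037 − 28·37
1 = −28·4185 + 113·1037
So 1037·113 ≡ 1 (mod 4185).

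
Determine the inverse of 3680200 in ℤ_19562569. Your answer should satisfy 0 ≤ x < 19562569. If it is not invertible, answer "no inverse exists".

717987

Run Euclid on (19562569, 3680200):
19562569 = 5·3680200 + 1161569
3680200 = 3·1161569 + 195493
1161569 = 5·195493 + 184104
195493 = 1·184104 + 11389
184104 = 16·11389 + 1880
11389 = 6·1880 + 109
1880 = 17·109 + 27
109 = 4·27 + 1
27 = 27·1 + 0
The gcd is 1. Working backward:
1 = 109 − 4·27
1 = −4·1880 + 69·109
1 = 69·11389 − 418·1880
1 = −418·184104 + 6757·11389
1 = 6757·195493 − 7175·184104
1 = −7175·1161569 + 42632·195493
1 = 42632·3680200 − 135071·1161569
1 = −135071·19562569 + 717987·3680200
So 3680200·717987 ≡ 1 (mod 19562569).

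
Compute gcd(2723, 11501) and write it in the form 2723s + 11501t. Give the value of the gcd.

Repeated division:
11501 = 4*2723 + 609
2723 = 4*609 + 287
609 = 2*287 + 35
287 = 8*35 + 7
35 = 5*7 + 0
gcd(2723, 11501) = 7.
Working backward:
7 = 287 − 8·35
7 = −8·609 + 17·287
7 = 17·2723 − 76·609
7 = −76·11501 + 321·2723
So 7 = (-76)·11501 + (321)·2723.

7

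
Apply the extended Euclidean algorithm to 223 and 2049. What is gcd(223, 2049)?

Apply Euclid's algorithm to 2049 and 223:
2049 = 9·223 + 42
223 = 5·42 + 13
42 = 3·13 + 3
13 = 4·3 + 1
3 = 3·1 + 0
gcd(223, 2049) = 1.
Express as a combination:
1 = 13 − 4·3
1 = −4·42 + 13·13
1 = 13·223 − 69·42
1 = −69·2049 + 634·223
So 1 = (-69)·2049 + (634)·223.

1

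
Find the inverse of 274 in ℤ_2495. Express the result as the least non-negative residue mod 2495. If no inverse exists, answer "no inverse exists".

Extended Euclidean algorithm:
2495 = 9×274 + 29
274 = 9×29 + 13
29 = 2×13 + 3
13 = 4×3 + 1
3 = 3×1 + 0
Since gcd(274, 2495) = 1, back-substitute to write 1 as a combination:
1 = 13 − 4·3
1 = −4·29 + 9·13
1 = 9·274 − 85·29
1 = −85·2495 + 774·274
So 274·774 ≡ 1 (mod 2495).

774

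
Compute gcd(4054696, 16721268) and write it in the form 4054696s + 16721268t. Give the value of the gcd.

Repeated division:
16721268 = 4×4054696 + 502484
4054696 = 8×502484 + 34824
502484 = 14×34824 + 14948
34824 = 2×14948 + 4928
14948 = 3×4928 + 164
4928 = 30×164 + 8
164 = 20×8 + 4
8 = 2×4 + 0
gcd(4054696, 16721268) = 4.
Back-substituting:
4 = 164 − 20·8
4 = −20·4928 + 601·164
4 = 601·14948 − 1823·4928
4 = −1823·34824 + 4247·14948
4 = 4247·502484 − 61281·34824
4 = −61281·4054696 + 494495·502484
4 = 494495·16721268 − 2039261·4054696
So 4 = (494495)·16721268 + (-2039261)·4054696.

4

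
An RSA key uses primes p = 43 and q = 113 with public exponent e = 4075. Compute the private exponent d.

φ(n) = (p−1)(q−1) = 42·112 = 4704.
Need d with 4075·d ≡ 1 (mod 4704). Apply the extended Euclidean algorithm:
4704 = 1*4075 + 629
4075 = 6*629 + 301
629 = 2*301 + 27
301 = 11*27 + 4
27 = 6*4 + 3
4 = 1*3 + 1
3 = 3*1 + 0
Back-substitute:
1 = 4 − 3
1 = −27 + 7·4
1 = 7·301 − 78·27
1 = −78·629 + 163·301
1 = 163·4075 − 1056·629
1 = −1056·4704 + 1219·4075
So 4075·1219 ≡ 1 (mod 4704), hence d = 1219.

1219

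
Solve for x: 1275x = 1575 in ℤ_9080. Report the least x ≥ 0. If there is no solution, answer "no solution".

First find gcd(1275, 9080):
9080 = 7·1275 + 155
1275 = 8·155 + 35
155 = 4·35 + 15
35 = 2·15 + 5
15 = 3·5 + 0
gcd = 5 and 5 | 1575, so solutions exist. Divide through by 5: 255x ≡ 315 (mod 1816).
Now find 255⁻¹ mod 1816:
1816 = 7·255 + 31
255 = 8·31 + 7
31 = 4·7 + 3
7 = 2·3 + 1
3 = 3·1 + 0
Back-substitute:
1 = 7 − 2·3
1 = −2·31 + 9·7
1 = 9·255 − 74·31
1 = −74·1816 + 527·255
So 255⁻¹ ≡ 527 (mod 1816).
Then x ≡ 527·315 ≡ 749 (mod 1816); the smallest non-negative solution is x = 749.

749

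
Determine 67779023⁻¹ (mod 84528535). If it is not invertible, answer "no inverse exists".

Euclidean algorithm on 84528535, 67779023:
84528535 = 1*67779023 + 16749512
67779023 = 4*16749512 + 780975
16749512 = 21*780975 + 349037
780975 = 2*349037 + 82901
349037 = 4*82901 + 17433
82901 = 4*17433 + 13169
17433 = 1*13169 + 4264
13169 = 3*4264 + 377
4264 = 11*377 + 117
377 = 3*117 + 26
117 = 4*26 + 13
26 = 2*13 + 0
Since gcd = 13 > 1, 67779023 is not a unit mod 84528535.

no inverse exists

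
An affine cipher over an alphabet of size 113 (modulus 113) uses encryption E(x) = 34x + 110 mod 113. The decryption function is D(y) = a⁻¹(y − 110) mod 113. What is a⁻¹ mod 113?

Apply the Euclidean algorithm to 113 and 34:
113 = 3·34 + 11
34 = 3·11 + 1
11 = 11·1 + 0
gcd = 1, so the inverse exists. Back-substitute:
1 = 34 − 3·11
1 = −3·113 + 10·34
So 34·10 ≡ 1 (mod 113).

10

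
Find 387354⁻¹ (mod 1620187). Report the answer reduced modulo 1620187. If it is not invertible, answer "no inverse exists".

1545898

Extended Euclidean algorithm:
1620187 = 4*387354 + 70771
387354 = 5*70771 + 33499
70771 = 2*33499 + 3773
33499 = 8*3773 + 3315
3773 = 1*3315 + 458
3315 = 7*458 + 109
458 = 4*109 + 22
109 = 4*22 + 21
22 = 1*21 + 1
21 = 21*1 + 0
gcd = 1, so the inverse exists. Back-substitute:
1 = 22 − 21
1 = −109 + 5·22
1 = 5·458 − 21·109
1 = −21·3315 + 152·458
1 = 152·3773 − 173·3315
1 = −173·33499 + 1536·3773
1 = 1536·70771 − 3245·33499
1 = −3245·387354 + 17761·70771
1 = 17761·1620187 − 74289·387354
Hence 387354⁻¹ ≡ -74289 ≡ 1545898 (mod 1620187).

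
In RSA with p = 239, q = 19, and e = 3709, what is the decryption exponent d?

φ(n) = (p−1)(q−1) = 238·18 = 4284.
Need d with 3709·d ≡ 1 (mod 4284). Apply the extended Euclidean algorithm:
4284 = 1*3709 + 575
3709 = 6*575 + 259
575 = 2*259 + 57
259 = 4*57 + 31
57 = 1*31 + 26
31 = 1*26 + 5
26 = 5*5 + 1
5 = 5*1 + 0
Back-substitute:
1 = 26 − 5·5
1 = −5·31 + 6·26
1 = 6·57 − 11·31
1 = −11·259 + 50·57
1 = 50·575 − 111·259
1 = −111·3709 + 716·575
1 = 716·4284 − 827·3709
So 3709·(-827) ≡ 1 (mod 4284), hence d ≡ -827 ≡ 3457 (mod 4284).

3457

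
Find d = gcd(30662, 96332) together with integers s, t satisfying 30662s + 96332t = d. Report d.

2

Apply Euclid's algorithm to 96332 and 30662:
96332 = 3·30662 + 4346
30662 = 7·4346 + 240
4346 = 18·240 + 26
240 = 9·26 + 6
26 = 4·6 + 2
6 = 3·2 + 0
gcd(30662, 96332) = 2.
Back-substituting:
2 = 26 − 4·6
2 = −4·240 + 37·26
2 = 37·4346 − 670·240
2 = −670·30662 + 4727·4346
2 = 4727·96332 − 14851·30662
So 2 = (4727)·96332 + (-14851)·30662.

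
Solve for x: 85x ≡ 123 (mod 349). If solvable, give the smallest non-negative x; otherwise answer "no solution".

First find gcd(85, 349):
349 = 4×85 + 9
85 = 9×9 + 4
9 = 2×4 + 1
4 = 4×1 + 0
gcd = 1, so a unique solution mod 349 exists.
Back-substitute for the Bézout coefficients:
1 = 9 − 2·4
1 = −2·85 + 19·9
1 = 19·349 − 78·85
So 85·(-78) ≡ 1 (mod 349), giving 85⁻¹ ≡ 271.
x ≡ 85⁻¹·123 ≡ 271·123 ≡ 178 (mod 349).

178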